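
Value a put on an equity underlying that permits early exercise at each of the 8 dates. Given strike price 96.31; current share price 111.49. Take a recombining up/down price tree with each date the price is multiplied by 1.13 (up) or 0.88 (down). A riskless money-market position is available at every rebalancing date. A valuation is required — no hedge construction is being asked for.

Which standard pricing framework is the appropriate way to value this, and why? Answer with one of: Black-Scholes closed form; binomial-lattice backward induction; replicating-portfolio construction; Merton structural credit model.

framework: binomial-lattice backward induction

Key observation: early exercise of the strike-96.31 put must be checked at each of the 8 dates (spot 111.49), which forces a node-by-node comparison of intrinsic and continuation value backward from expiry.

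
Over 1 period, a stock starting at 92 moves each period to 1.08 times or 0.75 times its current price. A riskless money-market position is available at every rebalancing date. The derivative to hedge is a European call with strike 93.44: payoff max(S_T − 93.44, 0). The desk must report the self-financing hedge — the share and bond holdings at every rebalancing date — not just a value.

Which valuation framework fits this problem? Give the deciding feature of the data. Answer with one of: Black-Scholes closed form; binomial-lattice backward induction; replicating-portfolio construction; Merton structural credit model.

framework: replicating-portfolio construction

Key observation: what is demanded is not a single number but the (Δ, B) position at each node of the 1.08/0.75 tree starting at 92; constructing those positions is the replicating-portfolio method.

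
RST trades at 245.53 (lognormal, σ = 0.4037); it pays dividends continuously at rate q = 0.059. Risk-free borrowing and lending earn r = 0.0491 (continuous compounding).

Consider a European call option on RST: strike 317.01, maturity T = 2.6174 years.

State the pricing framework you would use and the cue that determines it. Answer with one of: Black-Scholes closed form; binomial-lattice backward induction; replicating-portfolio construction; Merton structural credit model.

framework: Black-Scholes closed form

Key observation: with RST following a GBM at constant σ and r, the European call struck at 317.01 prices in closed form — nothing here needs a stepwise model or a balance sheet.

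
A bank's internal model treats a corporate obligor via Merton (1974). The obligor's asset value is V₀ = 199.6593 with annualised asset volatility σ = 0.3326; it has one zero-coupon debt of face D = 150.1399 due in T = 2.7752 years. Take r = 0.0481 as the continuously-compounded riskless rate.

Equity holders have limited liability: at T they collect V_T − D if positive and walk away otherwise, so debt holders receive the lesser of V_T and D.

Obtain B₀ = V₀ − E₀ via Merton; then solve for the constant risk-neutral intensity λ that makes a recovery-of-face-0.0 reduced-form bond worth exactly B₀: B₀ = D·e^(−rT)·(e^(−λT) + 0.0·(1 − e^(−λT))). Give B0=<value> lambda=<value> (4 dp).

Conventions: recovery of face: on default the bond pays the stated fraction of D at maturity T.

B0=119.9722 lambda=0.0327

With assets at 199.6593 and a single debt payment of 150.1399 at 2.7752 years:
d₁ = [ln(V₀/D) + (r + σ²/2)T] / (σ√T)
   = [ln(199.6593/150.1399) + (0.0481 + 0.5·0.3326²)·2.7752] / (0.3326·√2.7752)
   = [0.285045 + 0.286987] / 0.554076 = 1.032407
d₂ = d₁ − σ√T = 1.032407 − 0.554076 = 0.478331
N(d₁) = 0.849059,  N(d₂) = 0.683793,  e^(−rT) = 0.875039
E₀ = V₀·N(d₁) − D·e^(−rT)·N(d₂)
   = 199.6593·0.849059 − 150.1399·0.875039·0.683793 = 79.687108
B₀ = V₀ − E₀ = 199.6593 − 79.687108 = 119.972192
e^(−λT) = (B₀·e^(rT)/D − 0)/(1 − 0) = (119.9722·1.142807/150.1399 − 0)/1 = 0.91318174
λ = −ln(0.91318174)/2.7752 = 0.032726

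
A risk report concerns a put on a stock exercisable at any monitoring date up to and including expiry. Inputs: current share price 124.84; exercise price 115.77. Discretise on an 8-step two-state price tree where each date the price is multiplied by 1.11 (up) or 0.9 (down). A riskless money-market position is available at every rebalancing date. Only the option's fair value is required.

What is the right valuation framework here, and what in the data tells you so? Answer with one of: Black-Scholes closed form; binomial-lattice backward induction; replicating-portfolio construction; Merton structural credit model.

framework: binomial-lattice backward induction

Key observation: with exercise allowed before expiry on a discrete up/down model (8 steps from spot 124.84), the strike-115.77 put's value must be rolled back through the tree testing early exercise at each node.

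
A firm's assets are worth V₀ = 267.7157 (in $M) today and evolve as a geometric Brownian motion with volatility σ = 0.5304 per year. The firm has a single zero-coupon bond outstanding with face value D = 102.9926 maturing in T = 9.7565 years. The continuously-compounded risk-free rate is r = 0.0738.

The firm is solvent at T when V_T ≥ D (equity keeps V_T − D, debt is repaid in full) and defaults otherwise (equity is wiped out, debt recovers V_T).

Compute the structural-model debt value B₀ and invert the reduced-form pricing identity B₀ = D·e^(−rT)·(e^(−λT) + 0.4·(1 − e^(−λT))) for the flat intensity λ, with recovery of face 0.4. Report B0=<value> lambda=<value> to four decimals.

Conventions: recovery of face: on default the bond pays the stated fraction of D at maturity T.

B0=37.5137 lambda=0.0557

With assets at 267.7157 and a single debt payment of 102.9926 at 9.7565 years:
d₁ = [ln(V₀/D) + (r + σ²/2)T] / (σ√T)
   = [ln(267.7157/102.9926) + (0.0738 + 0.5·0.5304²)·9.7565] / (0.5304·√9.7565)
   = [0.955268 + 2.092399] / 1.656725 = 1.839573
d₂ = d₁ − σ√T = 1.839573 − 1.656725 = 0.182848
N(d₁) = 0.967085,  N(d₂) = 0.572541,  e^(−rT) = 0.486738
E₀ = V₀·N(d₁) − D·e^(−rT)·N(d₂)
   = 267.7157·0.967085 − 102.9926·0.486738·0.572541 = 230.201997
B₀ = V₀ − E₀ = 267.7157 − 230.201997 = 37.513703
e^(−λT) = (B₀·e^(rT)/D − 0.4)/(1 − 0.4) = (37.5137·2.054494/102.9926 − 0.4)/0.6 = 0.58053750
λ = −ln(0.58053750)/9.7565 = 0.055737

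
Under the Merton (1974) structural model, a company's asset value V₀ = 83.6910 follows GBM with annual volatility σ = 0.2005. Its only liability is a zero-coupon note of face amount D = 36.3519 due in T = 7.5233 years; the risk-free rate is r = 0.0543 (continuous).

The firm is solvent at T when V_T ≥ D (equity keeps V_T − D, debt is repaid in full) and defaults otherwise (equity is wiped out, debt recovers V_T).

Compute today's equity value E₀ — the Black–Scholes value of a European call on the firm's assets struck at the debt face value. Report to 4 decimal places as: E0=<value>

E0=59.6291

With assets at 83.6910 and a single debt payment of 36.3519 at 7.5233 years:
d₁ = [ln(V₀/D) + (r + σ²/2)T] / (σ√T)
   = [ln(83.6910/36.3519) + (0.0543 + 0.5·0.2005²)·7.5233] / (0.2005·√7.5233)
   = [0.833885 + 0.559734] / 0.549944 = 2.534111
d₂ = d₁ − σ√T = 2.534111 − 0.549944 = 1.984167
N(d₁) = 0.994363,  N(d₂) = 0.976381,  e^(−rT) = 0.664636
E₀ = V₀·N(d₁) − D·e^(−rT)·N(d₂)
   = 83.6910·0.994363 − 36.3519·0.664636·0.976381 = 59.629113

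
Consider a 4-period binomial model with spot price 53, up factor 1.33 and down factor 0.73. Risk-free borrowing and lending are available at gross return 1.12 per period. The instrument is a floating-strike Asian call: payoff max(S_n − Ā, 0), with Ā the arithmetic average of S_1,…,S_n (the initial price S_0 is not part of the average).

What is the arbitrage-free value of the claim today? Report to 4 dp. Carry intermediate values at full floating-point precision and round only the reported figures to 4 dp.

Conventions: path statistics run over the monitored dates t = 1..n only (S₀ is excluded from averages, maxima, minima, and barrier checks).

Risk-neutral up-probability p* = (R−d)/(u−d) = (1.12−0.73)/(1.33−0.73) = 0.6500; the claim prices as the p*-weighted sum of path payoffs discounted by R^4.
Enumerate all 2^4 = 16 price paths (U = up ×1.33, D = down ×0.73); each path with k up-moves has probability p*^k·(1−p*)^(4−k).
DDDD: Ā=25.6507, payoff=0.0000, prob=0.015006
UDDD: Ā=46.7334, payoff=0.0000, prob=0.027869
DUDD: Ā=38.7834, payoff=0.0000, prob=0.027869
UUDD: Ā=70.6602, payoff=0.0000, prob=0.051756
DDUD: Ā=32.9799, payoff=0.0000, prob=0.027869
UDUD: Ā=60.0867, payoff=0.0000, prob=0.051756
DUUD: Ā=52.1367, payoff=0.0000, prob=0.051756
UUUD: Ā=94.9887, payoff=0.0000, prob=0.096119
DDDU: Ā=28.7434, payoff=0.0000, prob=0.027869
UDDU: Ā=52.3680, payoff=0.0000, prob=0.051756
DUDU: Ā=44.4180, payoff=5.5423, prob=0.051756
UUDU: Ā=80.9260, payoff=10.0975, prob=0.096119
DDUU: Ā=38.6145, payoff=11.3458, prob=0.051756
UDUU: Ā=70.3525, payoff=20.6710, prob=0.096119
DUUU: Ā=62.4025, payoff=28.6210, prob=0.096119
UUUU: Ā=113.6922, payoff=52.1452, prob=0.178506
Price = Σ prob·payoff / R^4 = 15.890753 / 1.573519 = 10.0989

price = 10.0989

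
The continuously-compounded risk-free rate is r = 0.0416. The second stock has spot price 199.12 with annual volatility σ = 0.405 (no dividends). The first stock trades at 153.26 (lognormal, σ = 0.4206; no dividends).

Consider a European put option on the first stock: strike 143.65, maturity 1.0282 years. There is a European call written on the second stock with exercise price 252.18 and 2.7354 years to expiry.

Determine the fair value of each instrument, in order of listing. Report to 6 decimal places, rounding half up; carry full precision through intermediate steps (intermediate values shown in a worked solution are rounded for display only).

[the first stock put K=143.65]
σ√T = 0.4206·√1.0282 = 0.426489
d₁ = (ln(S/K) + (r+σ²/2)T) / (σ√T) = (ln(153.26/143.65) + (0.0416+0.4206²/2)·1.0282) / 0.426489 = (0.064756 + 0.133720) / 0.426489 = 0.465371
d₂ = d₁ − σ√T = 0.465371 − 0.426489 = 0.038882
e^{−rT} = 0.958129
N(−d₁) = 0.320833,  N(−d₂) = 0.484492
price = K·e^{−rT}·N(−d₂) − S·N(−d₁) = 66.683199 − 49.170854 = 17.512345
[the second stock call K=252.18]
σ√T = 0.405·√2.7354 = 0.669831
d₁ = (ln(S/K) + (r+σ²/2)T) / (σ√T) = (ln(199.12/252.18) + (0.0416+0.405²/2)·2.7354) / 0.669831 = (-0.236235 + 0.338130) / 0.669831 = 0.152119
d₂ = d₁ − σ√T = 0.152119 − 0.669831 = -0.517712
e^{−rT} = 0.892443
N(d₁) = 0.560454,  N(d₂) = 0.302330
price = S·N(d₁) − K·e^{−rT}·N(d₂) = 111.597505 − 68.041164 = 43.556341

price(the first stock put K=143.65) = 17.512345
price(the second stock call K=252.18) = 43.556341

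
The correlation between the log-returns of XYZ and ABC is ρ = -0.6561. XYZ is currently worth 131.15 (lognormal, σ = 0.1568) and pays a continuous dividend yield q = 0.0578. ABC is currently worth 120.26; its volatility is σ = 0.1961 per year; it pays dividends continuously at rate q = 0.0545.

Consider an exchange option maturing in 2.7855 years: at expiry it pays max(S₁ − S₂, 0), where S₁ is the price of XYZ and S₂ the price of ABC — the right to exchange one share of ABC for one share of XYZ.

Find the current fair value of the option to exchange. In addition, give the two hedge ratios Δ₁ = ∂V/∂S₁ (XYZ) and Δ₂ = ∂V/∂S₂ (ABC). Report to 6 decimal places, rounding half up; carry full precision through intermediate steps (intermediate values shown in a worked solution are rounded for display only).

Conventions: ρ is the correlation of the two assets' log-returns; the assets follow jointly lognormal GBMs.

σ_eff = √(σ₁² + σ₂² − 2ρσ₁σ₂) = √(0.1568² + 0.1961² − 2·-0.6561·0.1568·0.1961) = 0.321543
d₁ = (ln(S₁/S₂) + (q₂ − q₁ + σ_eff²/2)T) / (σ_eff√T) = (ln(131.15/120.26) + (0.0545 − 0.0578 + 0.051695)·2.7855) / 0.536649 = 0.412727
d₂ = d₁ − σ_eff√T = 0.412727 − 0.536649 = -0.123922
N(d₁) = 0.660097,  N(d₂) = 0.450689
V = S₁·e^{−q₁T}·N(d₁) − S₂·e^{−q₂T}·N(d₂) = 73.697643 − 46.565867 = 27.131777
Key observation: r never enters — measured in units of ABC, the claim is a call on S₁/S₂ struck at 1, so only the dividend yields and σ_eff matter.
Δ₁ = e^{−q₁T}·N(d₁) = 0.561934;  Δ₂ = −e^{−q₂T}·N(d₂) = -0.387210

exchange price = 27.131777
Δ1 = 0.561934
Δ2 = -0.387210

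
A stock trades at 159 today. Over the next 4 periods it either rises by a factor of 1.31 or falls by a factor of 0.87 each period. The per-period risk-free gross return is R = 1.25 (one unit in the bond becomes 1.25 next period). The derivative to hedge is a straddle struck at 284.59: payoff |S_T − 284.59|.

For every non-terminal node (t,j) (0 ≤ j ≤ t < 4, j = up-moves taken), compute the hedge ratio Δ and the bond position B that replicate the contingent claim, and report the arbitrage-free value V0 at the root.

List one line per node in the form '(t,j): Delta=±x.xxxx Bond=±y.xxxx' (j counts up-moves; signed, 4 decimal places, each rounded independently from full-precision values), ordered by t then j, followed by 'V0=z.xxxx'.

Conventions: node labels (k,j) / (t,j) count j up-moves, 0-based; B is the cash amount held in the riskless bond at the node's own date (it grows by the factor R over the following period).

Risk-neutral probability p* = (R−d)/(u−d) = (1.25−0.87)/(1.31−0.87) = 0.8636.
At maturity the claim pays: V(4,0)=193.4993, V(4,1)=147.4304, V(4,2)=78.0623, V(4,3)=26.3884, V(4,4)=183.6649
Node (3,0) S=104.7020: V=(p*·147.4304+(1−p*)·193.4993)/1.25=122.9700; Δ=(147.4304−193.4993)/(137.1596−91.0907)=-1.0000; B=V−Δ·S=227.6720
Node (3,1) S=157.6547: V=(p*·78.0623+(1−p*)·147.4304)/1.25=70.0173; Δ=(78.0623−147.4304)/(206.5277−137.1596)=-1.0000; B=V−Δ·S=227.6720
Node (3,2) S=237.3881: V=(p*·26.3884+(1−p*)·78.0623)/1.25=26.7479; Δ=(26.3884−78.0623)/(310.9784−206.5277)=-0.4947; B=V−Δ·S=144.1886
Node (3,3) S=357.4465: V=(p*·183.6649+(1−p*)·26.3884)/1.25=129.7745; Δ=(183.6649−26.3884)/(468.2549−310.9784)=1.0000; B=V−Δ·S=-227.6720
Node (2,0) S=120.3471: V=(p*·70.0173+(1−p*)·122.9700)/1.25=61.7905; Δ=(70.0173−122.9700)/(157.6547−104.7020)=-1.0000; B=V−Δ·S=182.1376
Node (2,1) S=181.2123: V=(p*·26.7479+(1−p*)·70.0173)/1.25=26.1186; Δ=(26.7479−70.0173)/(237.3881−157.6547)=-0.5427; B=V−Δ·S=124.4582
Node (2,2) S=272.8599: V=(p*·129.7745+(1−p*)·26.7479)/1.25=92.5803; Δ=(129.7745−26.7479)/(357.4465−237.3881)=0.8581; B=V−Δ·S=-141.5710
Node (1,0) S=138.3300: V=(p*·26.1186+(1−p*)·61.7905)/1.25=24.7864; Δ=(26.1186−61.7905)/(181.2123−120.3471)=-0.5861; B=V−Δ·S=105.8588
Node (1,1) S=208.2900: V=(p*·92.5803+(1−p*)·26.1186)/1.25=66.8139; Δ=(92.5803−26.1186)/(272.8599−181.2123)=0.7252; B=V−Δ·S=-84.2354
Node (0,0) S=159.0000: V=(p*·66.8139+(1−p*)·24.7864)/1.25=48.8663; Δ=(66.8139−24.7864)/(208.2900−138.3300)=0.6007; B=V−Δ·S=-46.6508
Verification: the root portfolio costs Δ(0,0)·S0 + B(0,0) = 48.8663, matching V0.

(0,0): Delta=0.6007 Bond=-46.6508
(1,0): Delta=-0.5861 Bond=105.8588
(1,1): Delta=0.7252 Bond=-84.2354
(2,0): Delta=-1.0000 Bond=182.1376
(2,1): Delta=-0.5427 Bond=124.4582
(2,2): Delta=0.8581 Bond=-141.5710
(3,0): Delta=-1.0000 Bond=227.6720
(3,1): Delta=-1.0000 Bond=227.6720
(3,2): Delta=-0.4947 Bond=144.1886
(3,3): Delta=1.0000 Bond=-227.6720
V0=48.8663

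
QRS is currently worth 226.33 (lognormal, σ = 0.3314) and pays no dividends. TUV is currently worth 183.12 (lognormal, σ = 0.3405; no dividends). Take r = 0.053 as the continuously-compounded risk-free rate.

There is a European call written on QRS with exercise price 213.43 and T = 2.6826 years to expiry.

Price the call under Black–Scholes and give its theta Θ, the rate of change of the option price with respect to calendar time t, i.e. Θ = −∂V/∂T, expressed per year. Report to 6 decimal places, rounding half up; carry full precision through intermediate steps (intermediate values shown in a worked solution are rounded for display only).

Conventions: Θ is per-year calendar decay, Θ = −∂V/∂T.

price = 67.497722
Θ = -12.728080

σ√T = 0.3314·√2.6826 = 0.542788
d₁ = (ln(S/K) + (r+σ²/2)T) / (σ√T) = (ln(226.33/213.43) + (0.053+0.3314²/2)·2.6826) / 0.542788 = (0.058685 + 0.289487) / 0.542788 = 0.641452
d₂ = d₁ − σ√T = 0.641452 − 0.542788 = 0.098664
e^{−rT} = 0.867467
N(d₁) = 0.739385,  N(d₂) = 0.539297
Call price V = S·N(d₁) − K·e^{−rT}·N(d₂) = 167.345104 − 99.847383 = 67.497722
φ(d₁) = (1/√(2π))·e^{−d₁²/2} = 0.324760
Θ = −S·φ(d₁)·σ/(2√T) − r·K·e^{−rT}·N(d₂) = −7.436169 − 5.291911 = -12.728080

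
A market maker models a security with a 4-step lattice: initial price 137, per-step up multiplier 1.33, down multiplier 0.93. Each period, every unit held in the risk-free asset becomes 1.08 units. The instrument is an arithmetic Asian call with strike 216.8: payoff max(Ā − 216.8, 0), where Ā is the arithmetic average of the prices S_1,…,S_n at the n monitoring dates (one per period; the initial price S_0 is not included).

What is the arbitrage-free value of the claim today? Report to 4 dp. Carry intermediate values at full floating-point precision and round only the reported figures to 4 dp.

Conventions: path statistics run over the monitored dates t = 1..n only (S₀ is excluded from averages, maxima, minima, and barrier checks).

price = 2.7646

With p* = (R−d)/(u−d) = 0.3750, sum probability × payoff across the paths and divide by R^4.
Enumerate all 2^4 = 16 price paths (U = up ×1.33, D = down ×0.93); each path with k up-moves has probability p*^k·(1−p*)^(4−k).
DDDD: Ā=114.6453, payoff=0.0000, prob=0.152588
UDDD: Ā=163.9552, payoff=0.0000, prob=0.091553
DUDD: Ā=150.2552, payoff=0.0000, prob=0.091553
UUDD: Ā=214.8810, payoff=0.0000, prob=0.054932
DDUD: Ā=137.5142, payoff=0.0000, prob=0.091553
UDUD: Ā=196.6600, payoff=0.0000, prob=0.054932
DUUD: Ā=182.9600, payoff=0.0000, prob=0.054932
UUUD: Ā=261.6525, payoff=44.8525, prob=0.032959
DDDU: Ā=125.6650, payoff=0.0000, prob=0.091553
UDDU: Ā=179.7145, payoff=0.0000, prob=0.054932
DUDU: Ā=166.0145, payoff=0.0000, prob=0.054932
UUDU: Ā=237.4186, payoff=20.6186, prob=0.032959
DDUU: Ā=153.2735, payoff=0.0000, prob=0.054932
UDUU: Ā=219.1976, payoff=2.3976, prob=0.032959
DUUU: Ā=205.4976, payoff=0.0000, prob=0.032959
UUUU: Ā=293.8836, payoff=77.0836, prob=0.019775
Price = Σ prob·payoff / R^4 = 3.761242 / 1.360489 = 2.7646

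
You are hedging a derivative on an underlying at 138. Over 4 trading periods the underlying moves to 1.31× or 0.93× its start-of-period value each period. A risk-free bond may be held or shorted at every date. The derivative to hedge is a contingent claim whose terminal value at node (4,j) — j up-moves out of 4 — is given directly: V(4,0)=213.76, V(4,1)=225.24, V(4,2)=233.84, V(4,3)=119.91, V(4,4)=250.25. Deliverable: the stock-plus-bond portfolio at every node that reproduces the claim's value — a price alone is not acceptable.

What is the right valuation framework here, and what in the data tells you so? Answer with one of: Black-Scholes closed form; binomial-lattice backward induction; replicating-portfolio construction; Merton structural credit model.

Key observation: the task asks for the hedge itself — share and bond holdings at every node of the 4-period tree on spot 138 with factors 1.31/0.93 — which is exactly what the replicating-portfolio construction produces.

framework: replicating-portfolio construction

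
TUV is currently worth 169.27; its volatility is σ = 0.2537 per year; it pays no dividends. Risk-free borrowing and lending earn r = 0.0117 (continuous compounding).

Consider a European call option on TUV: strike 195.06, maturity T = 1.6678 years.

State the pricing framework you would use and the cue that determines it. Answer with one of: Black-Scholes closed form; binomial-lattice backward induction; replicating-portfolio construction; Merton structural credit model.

framework: Black-Scholes closed form

Key observation: the strike-195.06 call on TUV is European-exercise on a continuously-modelled lognormal underlying, so its value is a single closed-form evaluation.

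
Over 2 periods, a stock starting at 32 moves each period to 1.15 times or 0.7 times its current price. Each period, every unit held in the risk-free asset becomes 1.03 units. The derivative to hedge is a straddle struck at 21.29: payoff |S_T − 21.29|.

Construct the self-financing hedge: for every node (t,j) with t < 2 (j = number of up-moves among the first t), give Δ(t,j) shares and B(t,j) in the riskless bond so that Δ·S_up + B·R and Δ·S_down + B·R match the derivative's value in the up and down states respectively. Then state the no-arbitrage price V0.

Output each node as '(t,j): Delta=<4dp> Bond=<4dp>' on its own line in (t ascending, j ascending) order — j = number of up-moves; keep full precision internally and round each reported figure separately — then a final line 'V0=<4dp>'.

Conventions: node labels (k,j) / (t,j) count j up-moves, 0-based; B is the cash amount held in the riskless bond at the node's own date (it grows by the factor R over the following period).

(0,0): Delta=0.7983 Bond=-12.8606
(1,0): Delta=-0.1131 Bond=7.1683
(1,1): Delta=1.0000 Bond=-20.6699
V0=12.6842

Under the risk-neutral measure, an up-move has probability p* = (R−d)/(u−d) = 0.7333 and values discount at R = 1.03.
Expiry values: V(2,0)=5.6100, V(2,1)=4.4700, V(2,2)=21.0300
Node (1,0) S=22.4000: V=(p*·4.4700+(1−p*)·5.6100)/1.03=4.6350; Δ=(4.4700−5.6100)/(25.7600−15.6800)=-0.1131; B=V−Δ·S=7.1683
Node (1,1) S=36.8000: V=(p*·21.0300+(1−p*)·4.4700)/1.03=16.1301; Δ=(21.0300−4.4700)/(42.3200−25.7600)=1.0000; B=V−Δ·S=-20.6699
Node (0,0) S=32.0000: V=(p*·16.1301+(1−p*)·4.6350)/1.03=12.6842; Δ=(16.1301−4.6350)/(36.8000−22.4000)=0.7983; B=V−Δ·S=-12.8606
Sanity check at the root: Δ(0,0)·S0 + B(0,0) reproduces V0 = 12.6842.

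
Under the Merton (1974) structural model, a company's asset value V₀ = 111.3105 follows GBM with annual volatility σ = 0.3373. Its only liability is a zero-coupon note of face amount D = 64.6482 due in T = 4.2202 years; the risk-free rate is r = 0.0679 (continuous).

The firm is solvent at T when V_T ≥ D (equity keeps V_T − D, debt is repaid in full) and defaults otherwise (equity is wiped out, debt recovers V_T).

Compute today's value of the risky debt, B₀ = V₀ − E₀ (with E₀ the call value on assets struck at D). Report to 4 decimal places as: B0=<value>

B0=45.7835

Apply the equity-as-call identities (strike 64.6482, horizon 4.2202 years):
d₁ = [ln(V₀/D) + (r + σ²/2)T] / (σ√T)
   = [ln(111.3105/64.6482) + (0.0679 + 0.5·0.3373²)·4.2202] / (0.3373·√4.2202)
   = [0.543363 + 0.526620] / 0.692920 = 1.544167
d₂ = d₁ − σ√T = 1.544167 − 0.692920 = 0.851248
N(d₁) = 0.938726,  N(d₂) = 0.802684,  e^(−rT) = 0.750848
E₀ = V₀·N(d₁) − D·e^(−rT)·N(d₂)
   = 111.3105·0.938726 − 64.6482·0.750848·0.802684 = 65.526986
B₀ = V₀ − E₀ = 111.3105 − 65.526986 = 45.783514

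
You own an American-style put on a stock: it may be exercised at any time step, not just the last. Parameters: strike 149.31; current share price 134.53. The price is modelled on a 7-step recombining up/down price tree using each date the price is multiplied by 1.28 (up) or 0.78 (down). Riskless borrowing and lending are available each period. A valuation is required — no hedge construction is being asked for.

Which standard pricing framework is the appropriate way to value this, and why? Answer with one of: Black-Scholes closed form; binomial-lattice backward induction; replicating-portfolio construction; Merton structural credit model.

framework: binomial-lattice backward induction

Key observation: the defining feature is the embedded early-exercise option across 7 discrete dates on the spot-134.53 tree; pricing the strike-149.31 put means working backward with an exercise test at every node.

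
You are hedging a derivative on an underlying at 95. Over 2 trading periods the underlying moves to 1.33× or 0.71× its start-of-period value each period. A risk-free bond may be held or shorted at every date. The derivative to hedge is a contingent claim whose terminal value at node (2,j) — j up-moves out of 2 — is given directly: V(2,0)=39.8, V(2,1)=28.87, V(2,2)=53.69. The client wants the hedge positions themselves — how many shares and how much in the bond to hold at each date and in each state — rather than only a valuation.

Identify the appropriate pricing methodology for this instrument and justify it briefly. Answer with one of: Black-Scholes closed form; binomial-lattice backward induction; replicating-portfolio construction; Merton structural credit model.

Key observation: the mandate to exhibit the hedge at every date and state singles out the replicating-portfolio construction on the 2-period tree with factors 1.33 and 0.71 from 95.

framework: replicating-portfolio construction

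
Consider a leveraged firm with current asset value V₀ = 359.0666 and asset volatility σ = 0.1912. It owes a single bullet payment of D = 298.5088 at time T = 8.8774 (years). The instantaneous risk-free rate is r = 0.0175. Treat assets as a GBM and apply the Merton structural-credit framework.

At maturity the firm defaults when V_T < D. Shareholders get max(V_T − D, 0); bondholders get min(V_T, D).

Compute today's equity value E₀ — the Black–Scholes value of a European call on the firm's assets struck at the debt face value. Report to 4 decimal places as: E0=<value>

E0=132.1330

With assets at 359.0666 and a single debt payment of 298.5088 at 8.8774 years:
d₁ = [ln(V₀/D) + (r + σ²/2)T] / (σ√T)
   = [ln(359.0666/298.5088) + (0.0175 + 0.5·0.1912²)·8.8774] / (0.1912·√8.8774)
   = [0.184708 + 0.317622] / 0.569680 = 0.881777
d₂ = d₁ − σ√T = 0.881777 − 0.569680 = 0.312097
N(d₁) = 0.811051,  N(d₂) = 0.622517,  e^(−rT) = 0.856112
E₀ = V₀·N(d₁) − D·e^(−rT)·N(d₂)
   = 359.0666·0.811051 − 298.5088·0.856112·0.622517 = 132.133022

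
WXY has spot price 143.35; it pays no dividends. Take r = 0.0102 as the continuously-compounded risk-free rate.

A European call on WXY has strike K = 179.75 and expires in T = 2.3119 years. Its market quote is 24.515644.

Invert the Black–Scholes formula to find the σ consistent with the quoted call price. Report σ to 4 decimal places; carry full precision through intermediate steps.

At σ = 0.4057 the Black–Scholes value reproduces the quote:
σ√T = 0.4057·√2.3119 = 0.616864
d₁ = (ln(S/K) + (r+σ²/2)T) / (σ√T) = (ln(143.35/179.75) + (0.0102+0.4057²/2)·2.3119) / 0.616864 = (-0.226278 + 0.213842) / 0.616864 = -0.020160
d₂ = d₁ − σ√T = -0.020160 − 0.616864 = -0.637024
e^{−rT} = 0.976694
N(d₁) = 0.491958,  N(d₂) = 0.262055
V = S·N(d₁) − K·e^{−rT}·N(d₂) = 70.522183 − 46.006539 = 24.515644 (the quoted price), and the Black–Scholes price is strictly increasing in σ, so σ is unique

sigma = 0.4057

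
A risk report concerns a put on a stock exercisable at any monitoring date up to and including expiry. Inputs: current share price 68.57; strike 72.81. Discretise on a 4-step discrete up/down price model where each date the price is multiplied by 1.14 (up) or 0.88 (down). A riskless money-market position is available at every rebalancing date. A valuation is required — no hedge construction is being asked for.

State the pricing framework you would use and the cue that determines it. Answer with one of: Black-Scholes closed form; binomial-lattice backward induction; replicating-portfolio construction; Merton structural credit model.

Key observation: the defining feature is the embedded early-exercise option across 4 discrete dates on the spot-68.57 tree; pricing the strike-72.81 put means working backward with an exercise test at every node.

framework: binomial-lattice backward induction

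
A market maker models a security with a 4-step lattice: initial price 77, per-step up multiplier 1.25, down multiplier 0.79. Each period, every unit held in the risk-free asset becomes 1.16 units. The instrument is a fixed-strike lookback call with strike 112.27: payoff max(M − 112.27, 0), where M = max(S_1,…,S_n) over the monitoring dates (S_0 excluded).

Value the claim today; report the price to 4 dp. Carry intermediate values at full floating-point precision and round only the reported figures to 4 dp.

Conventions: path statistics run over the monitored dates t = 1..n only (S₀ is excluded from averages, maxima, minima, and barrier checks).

No-arbitrage gives p* = (R−d)/(u−d) = 0.8043: enumerate every path, weight its payoff by its p*-probability, and discount by R^4.
Enumerate all 2^4 = 16 price paths (U = up ×1.25, D = down ×0.79); each path with k up-moves has probability p*^k·(1−p*)^(4−k).
DDDD: M=60.8300, payoff=0.0000, prob=0.001465
UDDD: M=96.2500, payoff=0.0000, prob=0.006024
DUDD: M=76.0375, payoff=0.0000, prob=0.006024
UUDD: M=120.3125, payoff=8.0425, prob=0.024766
DDUD: M=60.8300, payoff=0.0000, prob=0.006024
UDUD: M=96.2500, payoff=0.0000, prob=0.024766
DUUD: M=95.0469, payoff=0.0000, prob=0.024766
UUUD: M=150.3906, payoff=38.1206, prob=0.101816
DDDU: M=60.8300, payoff=0.0000, prob=0.006024
UDDU: M=96.2500, payoff=0.0000, prob=0.024766
DUDU: M=76.0375, payoff=0.0000, prob=0.024766
UUDU: M=120.3125, payoff=8.0425, prob=0.101816
DDUU: M=75.0870, payoff=0.0000, prob=0.024766
UDUU: M=118.8086, payoff=6.5386, prob=0.101816
DUUU: M=118.8086, payoff=6.5386, prob=0.101816
UUUU: M=187.9883, payoff=75.7183, prob=0.418577
Price = Σ prob·payoff / R^4 = 37.924744 / 1.810639 = 20.9455

price = 20.9455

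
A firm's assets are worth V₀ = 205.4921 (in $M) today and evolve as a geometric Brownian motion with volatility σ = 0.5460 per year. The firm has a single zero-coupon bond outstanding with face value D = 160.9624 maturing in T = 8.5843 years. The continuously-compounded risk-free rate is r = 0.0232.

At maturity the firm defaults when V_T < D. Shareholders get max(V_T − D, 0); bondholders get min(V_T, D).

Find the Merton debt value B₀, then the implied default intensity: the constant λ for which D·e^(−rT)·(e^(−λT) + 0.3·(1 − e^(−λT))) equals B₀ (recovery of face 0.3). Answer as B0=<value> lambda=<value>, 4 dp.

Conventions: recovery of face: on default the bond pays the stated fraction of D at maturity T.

B0=68.5668 lambda=0.1349

Work the structural quantities from V₀ = 205.4921 against face 160.9624:
d₁ = [ln(V₀/D) + (r + σ²/2)T] / (σ√T)
   = [ln(205.4921/160.9624) + (0.0232 + 0.5·0.5460²)·8.5843] / (0.5460·√8.5843)
   = [0.244237 + 1.478714] / 1.599724 = 1.077030
d₂ = d₁ − σ√T = 1.077030 − 1.599724 = -0.522694
N(d₁) = 0.859267,  N(d₂) = 0.300594,  e^(−rT) = 0.819422
E₀ = V₀·N(d₁) − D·e^(−rT)·N(d₂)
   = 205.4921·0.859267 − 160.9624·0.819422·0.300594 = 136.925350
B₀ = V₀ − E₀ = 205.4921 − 136.925350 = 68.566750
e^(−λT) = (B₀·e^(rT)/D − 0.3)/(1 − 0.3) = (68.5668·1.220372/160.9624 − 0.3)/0.7 = 0.31407766
λ = −ln(0.31407766)/8.5843 = 0.134911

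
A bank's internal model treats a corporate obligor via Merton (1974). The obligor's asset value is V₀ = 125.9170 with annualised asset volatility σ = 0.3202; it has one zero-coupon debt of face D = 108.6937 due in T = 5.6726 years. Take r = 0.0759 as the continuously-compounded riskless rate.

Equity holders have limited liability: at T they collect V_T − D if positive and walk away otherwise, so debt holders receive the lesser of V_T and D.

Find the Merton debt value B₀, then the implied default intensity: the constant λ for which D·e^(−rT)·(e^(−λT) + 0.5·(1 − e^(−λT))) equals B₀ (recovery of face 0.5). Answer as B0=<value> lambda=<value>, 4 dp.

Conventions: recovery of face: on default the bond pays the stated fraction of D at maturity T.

Apply the equity-as-call identities (strike 108.6937, horizon 5.6726 years):
d₁ = [ln(V₀/D) + (r + σ²/2)T] / (σ√T)
   = [ln(125.9170/108.6937) + (0.0759 + 0.5·0.3202²)·5.6726] / (0.3202·√5.6726)
   = [0.147089 + 0.721351] / 0.762627 = 1.138747
d₂ = d₁ − σ√T = 1.138747 − 0.762627 = 0.376120
N(d₁) = 0.872596,  N(d₂) = 0.646586,  e^(−rT) = 0.650151
E₀ = V₀·N(d₁) − D·e^(−rT)·N(d₂)
   = 125.9170·0.872596 − 108.6937·0.650151·0.646586 = 64.182115
B₀ = V₀ − E₀ = 125.9170 − 64.182115 = 61.734885
e^(−λT) = (B₀·e^(rT)/D − 0.5)/(1 − 0.5) = (61.7349·1.538104/108.6937 − 0.5)/0.5 = 0.74719754
λ = −ln(0.74719754)/5.6726 = 0.051374

B0=61.7349 lambda=0.0514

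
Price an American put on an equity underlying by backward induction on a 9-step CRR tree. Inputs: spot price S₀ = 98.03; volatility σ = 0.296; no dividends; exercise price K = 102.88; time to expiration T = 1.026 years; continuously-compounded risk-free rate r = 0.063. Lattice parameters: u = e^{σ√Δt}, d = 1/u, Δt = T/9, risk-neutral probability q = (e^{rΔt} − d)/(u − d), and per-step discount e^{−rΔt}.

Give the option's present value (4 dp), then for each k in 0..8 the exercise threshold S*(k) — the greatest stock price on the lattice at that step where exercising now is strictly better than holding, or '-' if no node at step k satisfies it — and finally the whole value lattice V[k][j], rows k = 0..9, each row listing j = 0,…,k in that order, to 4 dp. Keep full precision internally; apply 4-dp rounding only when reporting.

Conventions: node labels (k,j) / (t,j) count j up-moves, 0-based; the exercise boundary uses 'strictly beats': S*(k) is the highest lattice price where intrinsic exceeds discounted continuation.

price = 11.8023
boundary = - - - 72.6352 80.2696 72.6352 80.2696 72.6352 80.2696
tree:
11.8023
16.6727 7.3088
22.8369 11.0099 3.8706
30.2448 16.0712 6.3225 1.5792
37.1530 22.6104 10.0411 2.8536 0.3822
43.4043 30.2448 15.4001 5.0553 0.7872 0.0000
49.0610 37.1530 22.6104 8.7184 1.6216 0.0000 0.0000
54.1797 43.4043 30.2448 14.4677 3.3404 0.0000 0.0000 0.0000
58.8115 49.0610 37.1530 22.6104 6.8808 0.0000 0.0000 0.0000 0.0000
63.0028 54.1797 43.4043 30.2448 14.1736 0.0000 0.0000 0.0000 0.0000 0.0000

Δt=0.11400, u=1.10511, d=0.90489, q=0.51104, disc=e^(-rΔt)=0.99284
k=9 terminal: V=max(K-S,0) → 63.0028 54.1797 43.4043 30.2448 14.1736 0.0000 0.0000 0.0000 0.0000 0.0000
k=8: j=0 S=44.0685 intr=58.8115 cont=58.0753 V=58.8115[EX]; j=1 S=53.8190 intr=49.0610 cont=48.3247 V=49.0610[EX]; j=2 S=65.7270 intr=37.1530 cont=36.4168 V=37.1530[EX]; j=3 S=80.2696 intr=22.6104 cont=21.8741 V=22.6104[EX]; j=4 S=98.0300 intr=4.8500 cont=6.8808 V=6.8808[hold]; j=5 S=119.7200 intr=0.0000 cont=0.0000 V=0.0000[hold]; j=6 S=146.2091 intr=0.0000 cont=0.0000 V=0.0000[hold]; j=7 S=178.5592 intr=0.0000 cont=0.0000 V=0.0000[hold]; j=8 S=218.0670 intr=0.0000 cont=0.0000 V=0.0000[hold]  S*(8)=80.2696
k=7: j=0 S=48.7003 intr=54.1797 cont=53.4434 V=54.1797[EX]; j=1 S=59.4757 intr=43.4043 cont=42.6681 V=43.4043[EX]; j=2 S=72.6352 intr=30.2448 cont=29.5085 V=30.2448[EX]; j=3 S=88.7064 intr=14.1736 cont=14.4677 V=14.4677[hold]; j=4 S=108.3335 intr=0.0000 cont=3.3404 V=3.3404[hold]; j=5 S=132.3033 intr=0.0000 cont=0.0000 V=0.0000[hold]; j=6 S=161.5766 intr=0.0000 cont=0.0000 V=0.0000[hold]; j=7 S=197.3268 intr=0.0000 cont=0.0000 V=0.0000[hold]  S*(7)=72.6352
k=6: j=0 S=53.8190 intr=49.0610 cont=48.3247 V=49.0610[EX]; j=1 S=65.7270 intr=37.1530 cont=36.4168 V=37.1530[EX]; j=2 S=80.2696 intr=22.6104 cont=22.0234 V=22.6104[EX]; j=3 S=98.0300 intr=4.8500 cont=8.7184 V=8.7184[hold]; j=4 S=119.7200 intr=0.0000 cont=1.6216 V=1.6216[hold]; j=5 S=146.2091 intr=0.0000 cont=0.0000 V=0.0000[hold]; j=6 S=178.5592 intr=0.0000 cont=0.0000 V=0.0000[hold]  S*(6)=80.2696
k=5: j=0 S=59.4757 intr=43.4043 cont=42.6681 V=43.4043[EX]; j=1 S=72.6352 intr=30.2448 cont=29.5085 V=30.2448[EX]; j=2 S=88.7064 intr=14.1736 cont=15.4001 V=15.4001[hold]; j=3 S=108.3335 intr=0.0000 cont=5.0553 V=5.0553[hold]; j=4 S=132.3033 intr=0.0000 cont=0.7872 V=0.7872[hold]; j=5 S=161.5766 intr=0.0000 cont=0.0000 V=0.0000[hold]  S*(5)=72.6352
k=4: j=0 S=65.7270 intr=37.1530 cont=36.4168 V=37.1530[EX]; j=1 S=80.2696 intr=22.6104 cont=22.4964 V=22.6104[EX]; j=2 S=98.0300 intr=4.8500 cont=10.0411 V=10.0411[hold]; j=3 S=119.7200 intr=0.0000 cont=2.8536 V=2.8536[hold]; j=4 S=146.2091 intr=0.0000 cont=0.3822 V=0.3822[hold]  S*(4)=80.2696
k=3: j=0 S=72.6352 intr=30.2448 cont=29.5085 V=30.2448[EX]; j=1 S=88.7064 intr=14.1736 cont=16.0712 V=16.0712[hold]; j=2 S=108.3335 intr=0.0000 cont=6.3225 V=6.3225[hold]; j=3 S=132.3033 intr=0.0000 cont=1.5792 V=1.5792[hold]  S*(3)=72.6352
k=2: j=0 S=80.2696 intr=22.6104 cont=22.8369 V=22.8369[hold]; j=1 S=98.0300 intr=4.8500 cont=11.0099 V=11.0099[hold]; j=2 S=119.7200 intr=0.0000 cont=3.8706 V=3.8706[hold]  S*(2)=-
k=1: j=0 S=88.7064 intr=14.1736 cont=16.6727 V=16.6727[hold]; j=1 S=108.3335 intr=0.0000 cont=7.3088 V=7.3088[hold]  S*(1)=-
k=0: j=0 S=98.0300 intr=4.8500 cont=11.8023 V=11.8023[hold]  S*(0)=-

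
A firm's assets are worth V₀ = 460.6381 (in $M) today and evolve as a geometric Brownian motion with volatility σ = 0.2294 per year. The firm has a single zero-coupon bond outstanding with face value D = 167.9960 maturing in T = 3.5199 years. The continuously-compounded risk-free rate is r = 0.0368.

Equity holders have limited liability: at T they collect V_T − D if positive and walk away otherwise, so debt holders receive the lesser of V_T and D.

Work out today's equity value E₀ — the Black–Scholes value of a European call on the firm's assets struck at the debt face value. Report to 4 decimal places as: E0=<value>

E0=313.1922

With assets at 460.6381 and a single debt payment of 167.9960 at 3.5199 years:
d₁ = [ln(V₀/D) + (r + σ²/2)T] / (σ√T)
   = [ln(460.6381/167.9960) + (0.0368 + 0.5·0.2294²)·3.5199] / (0.2294·√3.5199)
   = [1.008673 + 0.222149] / 0.430386 = 2.859805
d₂ = d₁ − σ√T = 2.859805 − 0.430386 = 2.429418
N(d₁) = 0.997880,  N(d₂) = 0.992438,  e^(−rT) = 0.878506
E₀ = V₀·N(d₁) − D·e^(−rT)·N(d₂)
   = 460.6381·0.997880 − 167.9960·0.878506·0.992438 = 313.192220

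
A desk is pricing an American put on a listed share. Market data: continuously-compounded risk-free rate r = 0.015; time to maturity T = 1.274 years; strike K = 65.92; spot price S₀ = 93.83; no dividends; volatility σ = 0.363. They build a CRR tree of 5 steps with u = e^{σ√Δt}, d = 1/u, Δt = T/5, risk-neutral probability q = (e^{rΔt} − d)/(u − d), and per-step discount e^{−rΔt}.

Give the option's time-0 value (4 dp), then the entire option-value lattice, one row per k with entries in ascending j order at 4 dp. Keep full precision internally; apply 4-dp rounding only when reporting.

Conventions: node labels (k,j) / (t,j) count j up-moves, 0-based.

Δt=0.25480, u=1.20110, d=0.83257, q=0.46471, disc=e^(-rΔt)=0.99619
k=5 terminal: V=max(K-S,0) → 28.3835 11.7687 0.0000 0.0000 0.0000 0.0000
k=4: j=0 S=45.0849 intr=20.8351 cont=20.5836 V=20.8351[EX]; j=1 S=65.0409 intr=0.8791 cont=6.2756 V=6.2756[hold]; j=2 S=93.8300 intr=0.0000 cont=0.0000 V=0.0000[hold]; j=3 S=135.3620 intr=0.0000 cont=0.0000 V=0.0000[hold]; j=4 S=195.2774 intr=0.0000 cont=0.0000 V=0.0000[hold]
k=3: j=0 S=54.1513 intr=11.7687 cont=14.0155 V=14.0155[hold]; j=1 S=78.1203 intr=0.0000 cont=3.3465 V=3.3465[hold]; j=2 S=112.6988 intr=0.0000 cont=0.0000 V=0.0000[hold]; j=3 S=162.5827 intr=0.0000 cont=0.0000 V=0.0000[hold]
k=2: j=0 S=65.0409 intr=0.8791 cont=9.0229 V=9.0229[hold]; j=1 S=93.8300 intr=0.0000 cont=1.7845 V=1.7845[hold]; j=2 S=135.3620 intr=0.0000 cont=0.0000 V=0.0000[hold]
k=1: j=0 S=78.1203 intr=0.0000 cont=5.6376 V=5.6376[hold]; j=1 S=112.6988 intr=0.0000 cont=0.9516 V=0.9516[hold]
k=0: j=0 S=93.8300 intr=0.0000 cont=3.4467 V=3.4467[hold]

price = 3.4467
tree:
3.4467
5.6376 0.9516
9.0229 1.7845 0.0000
14.0155 3.3465 0.0000 0.0000
20.8351 6.2756 0.0000 0.0000 0.0000
28.3835 11.7687 0.0000 0.0000 0.0000 0.0000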